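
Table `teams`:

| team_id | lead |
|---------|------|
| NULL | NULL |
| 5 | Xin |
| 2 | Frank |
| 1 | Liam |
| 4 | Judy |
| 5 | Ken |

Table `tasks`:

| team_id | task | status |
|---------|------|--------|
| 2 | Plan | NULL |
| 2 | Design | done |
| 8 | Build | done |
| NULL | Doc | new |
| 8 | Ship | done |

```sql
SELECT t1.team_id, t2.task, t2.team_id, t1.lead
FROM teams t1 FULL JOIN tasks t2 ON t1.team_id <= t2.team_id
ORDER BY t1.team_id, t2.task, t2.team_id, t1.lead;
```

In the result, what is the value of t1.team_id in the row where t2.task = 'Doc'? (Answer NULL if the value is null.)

NULL

FULL OUTER JOIN keeps every row from both sides; unmatched rows get NULL for the other side's columns.
Matching on t1.team_id <= t2.team_id. A NULL in a compared column never satisfies the condition.
- team_id=NULL: no t2 row matches, row kept with t2 columns NULL.
- team_id=5: 2 matching t2 row(s), so 2 row(s) emitted.
- team_id=2: 4 matching t2 row(s), so 4 row(s) emitted.
- team_id=1: 4 matching t2 row(s), so 4 row(s) emitted.
- team_id=4: 2 matching t2 row(s), so 2 row(s) emitted.
- team_id=5: 2 matching t2 row(s), so 2 row(s) emitted.
- plus 1 unmatched t2 row(s), each kept with NULL t1 columns.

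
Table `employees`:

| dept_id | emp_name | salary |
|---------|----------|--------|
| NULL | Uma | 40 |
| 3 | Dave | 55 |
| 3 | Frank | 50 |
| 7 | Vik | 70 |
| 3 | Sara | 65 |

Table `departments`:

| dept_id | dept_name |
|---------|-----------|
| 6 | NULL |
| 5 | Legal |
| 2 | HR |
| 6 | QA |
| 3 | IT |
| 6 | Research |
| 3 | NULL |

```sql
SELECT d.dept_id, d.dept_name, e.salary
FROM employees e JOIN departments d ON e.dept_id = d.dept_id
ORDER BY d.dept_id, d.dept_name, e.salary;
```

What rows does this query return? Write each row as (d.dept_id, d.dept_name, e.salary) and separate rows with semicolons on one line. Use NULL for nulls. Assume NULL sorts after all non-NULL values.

(3, IT, 50); (3, IT, 55); (3, IT, 65); (3, NULL, 50); (3, NULL, 55); (3, NULL, 65)

INNER JOIN keeps only pairs where the ON condition holds.
Matching on e.dept_id = d.dept_id. A NULL in a compared column never satisfies the condition.
- dept_id=NULL: no matching d row, dropped.
- dept_id=3: 2 matching d row(s), so 2 row(s) emitted.
- dept_id=3: 2 matching d row(s), so 2 row(s) emitted.
- dept_id=7: no matching d row, dropped.
- dept_id=3: 2 matching d row(s), so 2 row(s) emitted.
After projecting and ordering:
d.dept_id | d.dept_name | e.salary
3 | IT | 50
3 | IT | 55
3 | IT | 65
3 | NULL | 50
3 | NULL | 55
3 | NULL | 65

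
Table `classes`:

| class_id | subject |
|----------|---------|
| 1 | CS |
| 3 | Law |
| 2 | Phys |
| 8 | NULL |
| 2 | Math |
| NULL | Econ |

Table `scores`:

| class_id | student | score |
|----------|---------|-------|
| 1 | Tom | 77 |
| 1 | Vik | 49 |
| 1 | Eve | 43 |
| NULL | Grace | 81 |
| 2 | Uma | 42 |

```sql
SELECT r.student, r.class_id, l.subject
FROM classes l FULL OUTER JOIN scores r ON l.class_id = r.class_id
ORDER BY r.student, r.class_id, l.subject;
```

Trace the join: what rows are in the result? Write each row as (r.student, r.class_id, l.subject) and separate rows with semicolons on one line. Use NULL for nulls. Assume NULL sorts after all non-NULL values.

FULL OUTER JOIN keeps every row from both sides; unmatched rows get NULL for the other side's columns.
Matching on l.class_id = r.class_id. A NULL in a compared column never satisfies the condition.
- l row (class_id=1): matches 3 r row(s) → 3 output row(s).
- l row (class_id=3): no match → kept, r columns NULL.
- l row (class_id=2): matches 1 r row(s) → 1 output row(s).
- l row (class_id=8): no match → kept, r columns NULL.
- l row (class_id=2): matches 1 r row(s) → 1 output row(s).
- l row (class_id=NULL): no match → kept, r columns NULL.
- 1 r row(s) had no l match → kept, l columns NULL.
After projecting and ordering:
r.student | r.class_id | l.subject
Eve | 1 | CS
Grace | NULL | NULL
Tom | 1 | CS
Uma | 2 | Math
Uma | 2 | Phys
Vik | 1 | CS
NULL | NULL | Econ
NULL | NULL | Law
NULL | NULL | NULL

(Eve, 1, CS); (Grace, NULL, NULL); (Tom, 1, CS); (Uma, 2, Math); (Uma, 2, Phys); (Vik, 1, CS); (NULL, NULL, Econ); (NULL, NULL, Law); (NULL, NULL, NULL)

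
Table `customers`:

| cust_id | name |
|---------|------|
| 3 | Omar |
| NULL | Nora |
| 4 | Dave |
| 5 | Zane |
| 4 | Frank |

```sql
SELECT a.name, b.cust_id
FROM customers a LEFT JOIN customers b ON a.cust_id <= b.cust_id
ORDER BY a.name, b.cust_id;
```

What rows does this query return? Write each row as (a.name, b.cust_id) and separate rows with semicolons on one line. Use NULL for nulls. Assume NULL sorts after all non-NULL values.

(Dave, 4); (Dave, 4); (Dave, 5); (Frank, 4); (Frank, 4); (Frank, 5); (Nora, NULL); (Omar, 3); (Omar, 4); (Omar, 4); (Omar, 5); (Zane, 5)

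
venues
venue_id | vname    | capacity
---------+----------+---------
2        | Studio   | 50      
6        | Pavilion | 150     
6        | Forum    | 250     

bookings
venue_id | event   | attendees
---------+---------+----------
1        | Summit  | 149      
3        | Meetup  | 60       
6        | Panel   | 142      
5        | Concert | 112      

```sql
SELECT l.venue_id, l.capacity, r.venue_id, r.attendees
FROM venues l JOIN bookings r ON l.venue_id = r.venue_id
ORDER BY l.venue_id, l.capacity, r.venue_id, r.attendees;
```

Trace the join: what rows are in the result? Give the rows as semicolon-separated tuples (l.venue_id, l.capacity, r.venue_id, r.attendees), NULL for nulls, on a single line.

INNER JOIN keeps only pairs where the ON condition holds.
Matching on l.venue_id = r.venue_id.
- venue_id=2: no matching r row, dropped.
- venue_id=6: 1 matching r row(s), so 1 row(s) emitted.
- venue_id=6: 1 matching r row(s), so 1 row(s) emitted.
After projecting and ordering:
l.venue_id | l.capacity | r.venue_id | r.attendees
6 | 150 | 6 | 142
6 | 250 | 6 | 142

(6, 150, 6, 142); (6, 250, 6, 142)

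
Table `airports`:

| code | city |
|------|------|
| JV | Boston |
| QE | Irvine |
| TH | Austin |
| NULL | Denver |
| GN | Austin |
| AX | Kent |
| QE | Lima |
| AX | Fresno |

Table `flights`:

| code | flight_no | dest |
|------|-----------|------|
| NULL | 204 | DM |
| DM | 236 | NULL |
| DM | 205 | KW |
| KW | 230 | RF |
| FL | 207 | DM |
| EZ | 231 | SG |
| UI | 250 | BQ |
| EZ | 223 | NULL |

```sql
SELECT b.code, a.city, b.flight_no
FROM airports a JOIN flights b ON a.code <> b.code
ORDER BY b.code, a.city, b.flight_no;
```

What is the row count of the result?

INNER JOIN keeps only pairs where the ON condition holds.
Matching on a.code <> b.code. A NULL in a compared column never satisfies the condition.
Matched pairs: 49.
Total: 49 rows.

49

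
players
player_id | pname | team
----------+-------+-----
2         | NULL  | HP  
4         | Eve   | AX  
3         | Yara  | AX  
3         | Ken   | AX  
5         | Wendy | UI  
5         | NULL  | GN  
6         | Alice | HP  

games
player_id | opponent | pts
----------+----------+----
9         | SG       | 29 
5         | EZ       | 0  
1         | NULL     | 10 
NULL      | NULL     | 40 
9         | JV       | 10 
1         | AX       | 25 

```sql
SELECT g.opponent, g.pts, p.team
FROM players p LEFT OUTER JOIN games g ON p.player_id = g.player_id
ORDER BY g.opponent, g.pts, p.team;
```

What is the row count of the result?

7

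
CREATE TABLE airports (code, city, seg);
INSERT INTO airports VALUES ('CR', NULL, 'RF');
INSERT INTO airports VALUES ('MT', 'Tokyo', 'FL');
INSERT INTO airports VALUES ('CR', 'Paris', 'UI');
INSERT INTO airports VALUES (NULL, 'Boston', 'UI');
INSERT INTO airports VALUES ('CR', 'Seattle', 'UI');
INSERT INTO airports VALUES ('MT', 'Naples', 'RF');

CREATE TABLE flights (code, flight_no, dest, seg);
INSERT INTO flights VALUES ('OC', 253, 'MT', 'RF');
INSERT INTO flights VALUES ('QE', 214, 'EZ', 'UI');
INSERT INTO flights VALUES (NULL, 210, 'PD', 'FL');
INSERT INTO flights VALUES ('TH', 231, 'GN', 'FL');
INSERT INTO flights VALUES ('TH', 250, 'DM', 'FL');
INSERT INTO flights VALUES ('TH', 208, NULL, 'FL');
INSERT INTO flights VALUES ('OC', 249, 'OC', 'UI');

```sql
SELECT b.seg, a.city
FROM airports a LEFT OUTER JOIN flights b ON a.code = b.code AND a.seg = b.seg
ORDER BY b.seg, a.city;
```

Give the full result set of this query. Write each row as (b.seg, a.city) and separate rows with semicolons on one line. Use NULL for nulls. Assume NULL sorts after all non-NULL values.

(NULL, Boston); (NULL, Naples); (NULL, Paris); (NULL, Seattle); (NULL, Tokyo); (NULL, NULL)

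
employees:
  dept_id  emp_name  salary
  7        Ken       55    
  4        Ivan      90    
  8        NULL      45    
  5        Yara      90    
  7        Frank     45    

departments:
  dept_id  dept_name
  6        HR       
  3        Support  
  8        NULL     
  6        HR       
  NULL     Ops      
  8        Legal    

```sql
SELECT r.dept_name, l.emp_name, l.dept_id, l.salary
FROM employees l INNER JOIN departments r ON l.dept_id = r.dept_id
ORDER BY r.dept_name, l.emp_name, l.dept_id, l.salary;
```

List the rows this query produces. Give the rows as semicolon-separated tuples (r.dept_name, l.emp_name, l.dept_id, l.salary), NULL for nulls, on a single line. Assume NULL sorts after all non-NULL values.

INNER JOIN keeps only pairs where the ON condition holds.
Matching on l.dept_id = r.dept_id. A NULL in a compared column never satisfies the condition.
- l row (dept_id=7): no match → dropped.
- l row (dept_id=4): no match → dropped.
- l row (dept_id=8): matches 2 r row(s) → 2 output row(s).
- l row (dept_id=5): no match → dropped.
- l row (dept_id=7): no match → dropped.
After projecting and ordering:
r.dept_name | l.emp_name | l.dept_id | l.salary
Legal | NULL | 8 | 45
NULL | NULL | 8 | 45

(Legal, NULL, 8, 45); (NULL, NULL, 8, 45)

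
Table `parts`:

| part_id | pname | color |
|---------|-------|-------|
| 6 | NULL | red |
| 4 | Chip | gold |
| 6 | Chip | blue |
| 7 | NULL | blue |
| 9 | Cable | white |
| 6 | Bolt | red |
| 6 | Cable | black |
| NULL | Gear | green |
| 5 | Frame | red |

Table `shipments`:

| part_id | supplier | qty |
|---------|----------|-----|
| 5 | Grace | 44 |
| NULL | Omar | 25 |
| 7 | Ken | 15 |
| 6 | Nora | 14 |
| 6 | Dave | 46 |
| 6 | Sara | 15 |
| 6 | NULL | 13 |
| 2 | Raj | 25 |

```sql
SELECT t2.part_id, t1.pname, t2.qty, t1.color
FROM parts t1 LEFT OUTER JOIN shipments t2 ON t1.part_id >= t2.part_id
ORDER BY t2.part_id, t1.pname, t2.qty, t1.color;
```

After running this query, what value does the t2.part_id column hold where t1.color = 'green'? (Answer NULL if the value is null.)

NULL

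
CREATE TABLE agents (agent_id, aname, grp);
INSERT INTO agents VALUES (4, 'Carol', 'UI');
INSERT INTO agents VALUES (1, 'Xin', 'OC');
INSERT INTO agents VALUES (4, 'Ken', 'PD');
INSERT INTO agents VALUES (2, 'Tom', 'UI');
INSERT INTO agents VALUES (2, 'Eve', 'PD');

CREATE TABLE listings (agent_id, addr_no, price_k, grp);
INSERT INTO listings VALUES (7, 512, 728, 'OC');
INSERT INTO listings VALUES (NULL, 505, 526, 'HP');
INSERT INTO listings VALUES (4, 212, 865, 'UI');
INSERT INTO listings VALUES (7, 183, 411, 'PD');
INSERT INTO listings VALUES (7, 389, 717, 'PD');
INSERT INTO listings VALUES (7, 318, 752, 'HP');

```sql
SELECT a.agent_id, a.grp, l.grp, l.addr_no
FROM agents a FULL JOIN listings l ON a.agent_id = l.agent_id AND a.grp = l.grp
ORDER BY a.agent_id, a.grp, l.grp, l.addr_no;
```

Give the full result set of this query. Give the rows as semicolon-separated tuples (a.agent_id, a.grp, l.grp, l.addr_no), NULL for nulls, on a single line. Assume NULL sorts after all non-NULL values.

(1, OC, NULL, NULL); (2, PD, NULL, NULL); (2, UI, NULL, NULL); (4, PD, NULL, NULL); (4, UI, UI, 212); (NULL, NULL, HP, 318); (NULL, NULL, HP, 505); (NULL, NULL, OC, 512); (NULL, NULL, PD, 183); (NULL, NULL, PD, 389)

FULL OUTER JOIN keeps every row from both sides; unmatched rows get NULL for the other side's columns.
Matching on a.agent_id = l.agent_id AND a.grp = l.grp. A NULL in a compared column never satisfies the condition.
- a[0] agent_id=4, grp=UI → 1 match(es) in l → 1 row(s).
- a[1] agent_id=1, grp=OC → no match; kept with NULLs on the l side.
- a[2] agent_id=4, grp=PD → no match; kept with NULLs on the l side.
- a[3] agent_id=2, grp=UI → no match; kept with NULLs on the l side.
- a[4] agent_id=2, grp=PD → no match; kept with NULLs on the l side.
- 5 l row(s) had no a match → kept, a columns NULL.
After projecting and ordering:
a.agent_id | a.grp | l.grp | l.addr_no
1 | OC | NULL | NULL
2 | PD | NULL | NULL
2 | UI | NULL | NULL
4 | PD | NULL | NULL
4 | UI | UI | 212
NULL | NULL | HP | 318
NULL | NULL | HP | 505
NULL | NULL | OC | 512
NULL | NULL | PD | 183
NULL | NULL | PD | 389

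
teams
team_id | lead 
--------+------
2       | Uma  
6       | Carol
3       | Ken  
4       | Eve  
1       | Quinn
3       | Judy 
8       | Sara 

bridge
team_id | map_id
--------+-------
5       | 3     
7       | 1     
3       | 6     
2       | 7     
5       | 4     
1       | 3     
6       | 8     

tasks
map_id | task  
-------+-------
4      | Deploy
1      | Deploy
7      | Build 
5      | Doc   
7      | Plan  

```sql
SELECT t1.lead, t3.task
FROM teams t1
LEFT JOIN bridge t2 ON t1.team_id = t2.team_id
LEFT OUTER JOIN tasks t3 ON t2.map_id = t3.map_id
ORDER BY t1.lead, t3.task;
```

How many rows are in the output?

8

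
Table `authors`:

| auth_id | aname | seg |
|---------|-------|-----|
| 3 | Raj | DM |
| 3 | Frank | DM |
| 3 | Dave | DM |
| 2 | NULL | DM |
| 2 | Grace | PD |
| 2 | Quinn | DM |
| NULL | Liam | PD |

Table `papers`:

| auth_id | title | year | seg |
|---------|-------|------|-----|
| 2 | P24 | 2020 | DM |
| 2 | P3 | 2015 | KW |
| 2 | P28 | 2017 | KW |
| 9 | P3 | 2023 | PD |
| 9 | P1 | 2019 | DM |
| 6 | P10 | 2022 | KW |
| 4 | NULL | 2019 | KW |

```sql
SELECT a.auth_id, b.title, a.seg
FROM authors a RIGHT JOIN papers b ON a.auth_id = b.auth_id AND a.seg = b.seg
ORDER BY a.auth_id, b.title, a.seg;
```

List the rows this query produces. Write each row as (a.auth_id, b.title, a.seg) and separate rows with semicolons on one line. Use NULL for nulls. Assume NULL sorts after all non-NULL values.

(2, P24, DM); (2, P24, DM); (NULL, P1, NULL); (NULL, P10, NULL); (NULL, P28, NULL); (NULL, P3, NULL); (NULL, P3, NULL); (NULL, NULL, NULL)

RIGHT JOIN keeps every row from `papers`; unmatched rows get NULL for `authors`'s columns.
Matching on a.auth_id = b.auth_id AND a.seg = b.seg. A NULL in a compared column never satisfies the condition.
- a[0] auth_id=3, seg=DM → no match.
- a[1] auth_id=3, seg=DM → no match.
- a[2] auth_id=3, seg=DM → no match.
- a[3] auth_id=2, seg=DM → 1 match(es) in b → 1 row(s).
- a[4] auth_id=2, seg=PD → no match.
- a[5] auth_id=2, seg=DM → 1 match(es) in b → 1 row(s).
- a[6] auth_id=NULL, seg=PD → no match.
- plus 6 unmatched b row(s), each kept with NULL a columns.
After projecting and ordering:
a.auth_id | b.title | a.seg
2 | P24 | DM
2 | P24 | DM
NULL | P1 | NULL
NULL | P10 | NULL
NULL | P28 | NULL
NULL | P3 | NULL
NULL | P3 | NULL
NULL | NULL | NULL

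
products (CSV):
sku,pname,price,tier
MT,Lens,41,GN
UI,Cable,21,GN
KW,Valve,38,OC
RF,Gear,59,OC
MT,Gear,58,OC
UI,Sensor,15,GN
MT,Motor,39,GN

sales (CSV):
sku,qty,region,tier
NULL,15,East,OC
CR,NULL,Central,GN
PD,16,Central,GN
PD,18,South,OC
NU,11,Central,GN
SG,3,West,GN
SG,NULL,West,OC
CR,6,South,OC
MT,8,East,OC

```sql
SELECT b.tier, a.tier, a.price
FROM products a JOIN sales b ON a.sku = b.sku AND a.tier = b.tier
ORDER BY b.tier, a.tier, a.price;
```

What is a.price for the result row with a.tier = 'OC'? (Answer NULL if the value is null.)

INNER JOIN keeps only pairs where the ON condition holds.
Matching on a.sku = b.sku AND a.tier = b.tier. A NULL in a compared column never satisfies the condition.
Matched pairs: 1.

58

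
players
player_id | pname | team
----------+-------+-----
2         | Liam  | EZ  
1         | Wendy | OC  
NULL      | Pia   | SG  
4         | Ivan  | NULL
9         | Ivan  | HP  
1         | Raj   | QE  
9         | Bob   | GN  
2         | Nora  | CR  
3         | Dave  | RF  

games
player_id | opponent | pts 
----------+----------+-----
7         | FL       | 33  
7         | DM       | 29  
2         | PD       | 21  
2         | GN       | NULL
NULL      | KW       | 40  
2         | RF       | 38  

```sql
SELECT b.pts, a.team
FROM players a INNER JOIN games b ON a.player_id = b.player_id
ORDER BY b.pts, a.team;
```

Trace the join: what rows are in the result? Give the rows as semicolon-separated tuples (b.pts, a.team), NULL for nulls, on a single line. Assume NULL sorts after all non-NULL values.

INNER JOIN keeps only pairs where the ON condition holds.
Matching on a.player_id = b.player_id. A NULL in a compared column never satisfies the condition.
- a (player_id=2) pairs with 3 row(s) of b.
- a (player_id=1) has no partner → excluded.
- a (player_id=NULL) has no partner → excluded.
- a (player_id=4) has no partner → excluded.
- a (player_id=9) has no partner → excluded.
- a (player_id=1) has no partner → excluded.
- a (player_id=9) has no partner → excluded.
- a (player_id=2) pairs with 3 row(s) of b.
- a (player_id=3) has no partner → excluded.
After projecting and ordering:
b.pts | a.team
21 | CR
21 | EZ
38 | CR
38 | EZ
NULL | CR
NULL | EZ

(21, CR); (21, EZ); (38, CR); (38, EZ); (NULL, CR); (NULL, EZ)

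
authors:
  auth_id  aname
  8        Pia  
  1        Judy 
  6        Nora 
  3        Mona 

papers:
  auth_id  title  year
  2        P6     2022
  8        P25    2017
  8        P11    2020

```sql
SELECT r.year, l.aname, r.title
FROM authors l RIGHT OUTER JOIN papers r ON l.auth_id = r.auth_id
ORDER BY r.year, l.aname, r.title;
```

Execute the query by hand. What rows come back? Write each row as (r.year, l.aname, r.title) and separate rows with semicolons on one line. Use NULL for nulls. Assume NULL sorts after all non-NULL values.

RIGHT JOIN keeps every row from `papers`; unmatched rows get NULL for `authors`'s columns.
Matching on l.auth_id = r.auth_id.
- auth_id=8: 2 matching r row(s), so 2 row(s) emitted.
- auth_id=1: no matching r row.
- auth_id=6: no matching r row.
- auth_id=3: no matching r row.
- 1 r row(s) had no l match → kept, l columns NULL.
After projecting and ordering:
r.year | l.aname | r.title
2017 | Pia | P25
2020 | Pia | P11
2022 | NULL | P6

(2017, Pia, P25); (2020, Pia, P11); (2022, NULL, P6)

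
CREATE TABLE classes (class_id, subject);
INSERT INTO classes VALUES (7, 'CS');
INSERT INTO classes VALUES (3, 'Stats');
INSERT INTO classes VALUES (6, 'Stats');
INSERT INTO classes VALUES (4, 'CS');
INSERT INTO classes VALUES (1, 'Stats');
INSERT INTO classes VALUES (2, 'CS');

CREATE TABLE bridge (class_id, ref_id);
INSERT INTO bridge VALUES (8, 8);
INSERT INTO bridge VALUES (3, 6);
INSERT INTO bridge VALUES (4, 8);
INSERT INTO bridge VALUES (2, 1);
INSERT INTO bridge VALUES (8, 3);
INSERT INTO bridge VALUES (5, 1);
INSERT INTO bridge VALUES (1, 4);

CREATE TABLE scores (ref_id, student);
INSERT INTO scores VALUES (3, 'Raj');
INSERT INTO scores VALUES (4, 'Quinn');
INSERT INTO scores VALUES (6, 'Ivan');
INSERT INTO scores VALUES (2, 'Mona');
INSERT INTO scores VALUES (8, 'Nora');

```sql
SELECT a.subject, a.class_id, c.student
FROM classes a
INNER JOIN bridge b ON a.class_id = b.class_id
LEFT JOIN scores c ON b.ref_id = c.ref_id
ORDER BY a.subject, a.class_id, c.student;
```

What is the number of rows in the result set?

Evaluate left to right. First `classes a INNER JOIN bridge b` on class_id: 4 row(s).
Then LEFT JOIN `scores c` on ref_id: each of those 4 rows is kept; rows whose b.ref_id has no match in c get NULL for c's columns.
Result: 4 row(s).

4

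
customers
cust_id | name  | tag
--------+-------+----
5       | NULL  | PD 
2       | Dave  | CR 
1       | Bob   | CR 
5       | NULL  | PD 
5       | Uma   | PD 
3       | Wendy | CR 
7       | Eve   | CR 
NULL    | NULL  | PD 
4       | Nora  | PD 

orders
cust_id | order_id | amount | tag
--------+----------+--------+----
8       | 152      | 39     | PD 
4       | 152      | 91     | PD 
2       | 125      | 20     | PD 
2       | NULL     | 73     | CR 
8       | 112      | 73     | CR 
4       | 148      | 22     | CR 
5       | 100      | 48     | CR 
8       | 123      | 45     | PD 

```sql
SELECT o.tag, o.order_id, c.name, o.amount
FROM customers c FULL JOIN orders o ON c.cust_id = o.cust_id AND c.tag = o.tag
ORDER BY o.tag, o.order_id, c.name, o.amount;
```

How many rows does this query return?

15

FULL OUTER JOIN keeps every row from both sides; unmatched rows get NULL for the other side's columns.
Matching on c.cust_id = o.cust_id AND c.tag = o.tag. A NULL in a compared column never satisfies the condition.
- cust_id=5, tag=PD: no o row matches, row kept with o columns NULL.
- cust_id=2, tag=CR: 1 matching o row(s), so 1 row(s) emitted.
- cust_id=1, tag=CR: no o row matches, row kept with o columns NULL.
- cust_id=5, tag=PD: no o row matches, row kept with o columns NULL.
- cust_id=5, tag=PD: no o row matches, row kept with o columns NULL.
- cust_id=3, tag=CR: no o row matches, row kept with o columns NULL.
- cust_id=7, tag=CR: no o row matches, row kept with o columns NULL.
- cust_id=NULL, tag=PD: no o row matches, row kept with o columns NULL.
- cust_id=4, tag=PD: 1 matching o row(s), so 1 row(s) emitted.
- 6 o row(s) had no c match → kept, c columns NULL.
Total: 2 matched + 13 padded = 15 rows.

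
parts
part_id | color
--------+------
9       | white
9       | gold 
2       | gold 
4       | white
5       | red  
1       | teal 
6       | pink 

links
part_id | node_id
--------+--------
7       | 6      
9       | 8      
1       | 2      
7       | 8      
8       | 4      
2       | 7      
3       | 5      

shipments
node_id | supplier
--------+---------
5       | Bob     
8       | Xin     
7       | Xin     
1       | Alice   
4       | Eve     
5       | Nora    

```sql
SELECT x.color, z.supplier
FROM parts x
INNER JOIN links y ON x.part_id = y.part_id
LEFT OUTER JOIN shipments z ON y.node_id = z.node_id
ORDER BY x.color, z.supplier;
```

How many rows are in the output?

Joins associate left-to-right: parts INNER JOIN links on part_id gives 4 intermediate row(s).
Then LEFT JOIN `shipments z` on node_id: each of those 4 rows is kept; rows whose y.node_id has no match in z get NULL for z's columns.
Result: 4 row(s).

4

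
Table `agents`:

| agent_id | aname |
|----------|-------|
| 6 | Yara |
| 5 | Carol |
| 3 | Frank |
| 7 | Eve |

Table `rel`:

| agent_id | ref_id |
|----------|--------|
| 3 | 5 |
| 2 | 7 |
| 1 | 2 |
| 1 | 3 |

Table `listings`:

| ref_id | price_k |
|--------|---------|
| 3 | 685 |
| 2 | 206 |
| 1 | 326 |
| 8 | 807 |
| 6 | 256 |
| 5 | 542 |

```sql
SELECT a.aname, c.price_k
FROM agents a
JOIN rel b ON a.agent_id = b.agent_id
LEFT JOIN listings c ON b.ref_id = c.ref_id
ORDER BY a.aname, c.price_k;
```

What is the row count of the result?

1

Evaluate left to right. First `agents a INNER JOIN rel b` on agent_id: 1 row(s).
Then LEFT JOIN `listings c` on ref_id: each of those 1 rows is kept; rows whose b.ref_id has no match in c get NULL for c's columns.
Result: 1 row(s).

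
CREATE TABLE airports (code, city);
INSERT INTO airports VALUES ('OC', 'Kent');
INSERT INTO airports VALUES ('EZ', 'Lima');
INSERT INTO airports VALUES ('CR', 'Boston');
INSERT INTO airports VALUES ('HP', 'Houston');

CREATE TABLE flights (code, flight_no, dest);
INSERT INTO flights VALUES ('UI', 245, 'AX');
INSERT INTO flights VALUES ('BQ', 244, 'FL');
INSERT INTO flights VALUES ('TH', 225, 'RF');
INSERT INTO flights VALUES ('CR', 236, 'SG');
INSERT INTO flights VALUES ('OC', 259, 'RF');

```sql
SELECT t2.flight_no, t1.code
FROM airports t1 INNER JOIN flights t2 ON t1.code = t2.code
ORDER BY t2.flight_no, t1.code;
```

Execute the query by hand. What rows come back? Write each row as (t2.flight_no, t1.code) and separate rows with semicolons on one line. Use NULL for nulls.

(236, CR); (259, OC)

INNER JOIN keeps only pairs where the ON condition holds.
Matching on t1.code = t2.code.
- t1 (code=OC) pairs with 1 row(s) of t2.
- t1 (code=EZ) has no partner → excluded.
- t1 (code=CR) pairs with 1 row(s) of t2.
- t1 (code=HP) has no partner → excluded.
After projecting and ordering:
t2.flight_no | t1.code
236 | CR
259 | OC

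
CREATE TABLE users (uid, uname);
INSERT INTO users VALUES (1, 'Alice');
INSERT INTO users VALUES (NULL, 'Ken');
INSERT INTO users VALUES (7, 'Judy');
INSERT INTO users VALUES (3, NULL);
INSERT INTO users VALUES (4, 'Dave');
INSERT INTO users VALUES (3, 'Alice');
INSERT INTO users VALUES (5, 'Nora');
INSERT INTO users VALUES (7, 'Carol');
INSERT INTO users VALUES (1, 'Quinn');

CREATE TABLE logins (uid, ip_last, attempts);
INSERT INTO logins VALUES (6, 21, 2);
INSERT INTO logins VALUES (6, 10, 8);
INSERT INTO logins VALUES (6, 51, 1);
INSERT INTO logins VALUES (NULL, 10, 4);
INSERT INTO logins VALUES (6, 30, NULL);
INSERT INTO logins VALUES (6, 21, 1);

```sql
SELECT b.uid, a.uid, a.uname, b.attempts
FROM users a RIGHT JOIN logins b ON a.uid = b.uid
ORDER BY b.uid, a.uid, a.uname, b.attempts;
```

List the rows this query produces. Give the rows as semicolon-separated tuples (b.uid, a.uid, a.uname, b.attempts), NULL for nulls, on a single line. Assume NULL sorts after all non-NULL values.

(6, NULL, NULL, 1); (6, NULL, NULL, 1); (6, NULL, NULL, 2); (6, NULL, NULL, 8); (6, NULL, NULL, NULL); (NULL, NULL, NULL, 4)

RIGHT JOIN keeps every row from `logins`; unmatched rows get NULL for `users`'s columns.
Matching on a.uid = b.uid. A NULL in a compared column never satisfies the condition.
Matched pairs: 0; unmatched b rows kept: 6.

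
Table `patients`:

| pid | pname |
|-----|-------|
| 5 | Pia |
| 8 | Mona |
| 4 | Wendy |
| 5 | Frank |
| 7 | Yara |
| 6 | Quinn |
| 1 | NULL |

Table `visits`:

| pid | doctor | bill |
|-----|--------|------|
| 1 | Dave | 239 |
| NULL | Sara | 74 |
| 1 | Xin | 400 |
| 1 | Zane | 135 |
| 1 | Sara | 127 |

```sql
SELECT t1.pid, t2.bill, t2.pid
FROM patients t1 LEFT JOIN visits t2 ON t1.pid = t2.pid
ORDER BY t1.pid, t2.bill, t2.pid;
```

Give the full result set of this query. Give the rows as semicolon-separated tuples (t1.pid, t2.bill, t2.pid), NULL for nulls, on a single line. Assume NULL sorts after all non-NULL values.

LEFT JOIN keeps every row from `patients`; unmatched rows get NULL for `visits`'s columns.
Matching on t1.pid = t2.pid. A NULL in a compared column never satisfies the condition.
Matched pairs: 4; unmatched t1 rows kept: 6.

(1, 127, 1); (1, 135, 1); (1, 239, 1); (1, 400, 1); (4, NULL, NULL); (5, NULL, NULL); (5, NULL, NULL); (6, NULL, NULL); (7, NULL, NULL); (8, NULL, NULL)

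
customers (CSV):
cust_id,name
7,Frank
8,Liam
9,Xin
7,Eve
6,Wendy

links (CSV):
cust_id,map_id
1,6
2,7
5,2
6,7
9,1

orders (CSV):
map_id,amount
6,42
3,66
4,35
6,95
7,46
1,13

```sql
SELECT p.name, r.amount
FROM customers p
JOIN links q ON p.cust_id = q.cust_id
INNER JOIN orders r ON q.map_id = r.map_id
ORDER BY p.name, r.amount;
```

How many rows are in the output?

2

Evaluate left to right. First `customers p INNER JOIN links q` on cust_id: 2 row(s).
Then INNER JOIN `orders r` on map_id: keep only rows whose q.map_id appears in r.
Result: 2 row(s).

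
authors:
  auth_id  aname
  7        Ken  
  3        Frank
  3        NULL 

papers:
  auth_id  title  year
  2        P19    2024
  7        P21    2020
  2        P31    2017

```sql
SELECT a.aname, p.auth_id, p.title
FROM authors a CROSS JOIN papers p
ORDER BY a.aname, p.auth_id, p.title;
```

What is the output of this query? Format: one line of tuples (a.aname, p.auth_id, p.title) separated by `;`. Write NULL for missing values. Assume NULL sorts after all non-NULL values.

(Frank, 2, P19); (Frank, 2, P31); (Frank, 7, P21); (Ken, 2, P19); (Ken, 2, P31); (Ken, 7, P21); (NULL, 2, P19); (NULL, 2, P31); (NULL, 7, P21)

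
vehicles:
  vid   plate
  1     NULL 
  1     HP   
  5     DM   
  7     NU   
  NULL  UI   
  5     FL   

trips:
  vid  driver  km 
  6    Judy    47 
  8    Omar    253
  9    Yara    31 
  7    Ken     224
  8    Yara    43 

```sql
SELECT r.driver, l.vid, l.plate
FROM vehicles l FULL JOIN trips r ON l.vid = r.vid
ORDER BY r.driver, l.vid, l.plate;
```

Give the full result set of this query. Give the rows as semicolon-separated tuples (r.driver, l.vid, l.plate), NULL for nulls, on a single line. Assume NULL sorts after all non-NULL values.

(Judy, NULL, NULL); (Ken, 7, NU); (Omar, NULL, NULL); (Yara, NULL, NULL); (Yara, NULL, NULL); (NULL, 1, HP); (NULL, 1, NULL); (NULL, 5, DM); (NULL, 5, FL); (NULL, NULL, UI)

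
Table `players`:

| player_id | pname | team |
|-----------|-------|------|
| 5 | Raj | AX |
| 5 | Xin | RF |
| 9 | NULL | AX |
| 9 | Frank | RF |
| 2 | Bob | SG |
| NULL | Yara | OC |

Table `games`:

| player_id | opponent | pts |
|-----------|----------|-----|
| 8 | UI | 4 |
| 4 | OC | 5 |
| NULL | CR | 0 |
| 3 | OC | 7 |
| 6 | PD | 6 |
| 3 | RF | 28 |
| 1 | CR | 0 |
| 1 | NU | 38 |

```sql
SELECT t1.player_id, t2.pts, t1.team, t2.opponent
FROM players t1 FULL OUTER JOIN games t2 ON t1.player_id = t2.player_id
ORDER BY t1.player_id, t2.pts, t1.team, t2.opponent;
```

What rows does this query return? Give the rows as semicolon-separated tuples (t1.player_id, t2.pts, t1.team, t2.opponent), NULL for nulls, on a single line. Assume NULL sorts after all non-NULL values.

(2, NULL, SG, NULL); (5, NULL, AX, NULL); (5, NULL, RF, NULL); (9, NULL, AX, NULL); (9, NULL, RF, NULL); (NULL, 0, NULL, CR); (NULL, 0, NULL, CR); (NULL, 4, NULL, UI); (NULL, 5, NULL, OC); (NULL, 6, NULL, PD); (NULL, 7, NULL, OC); (NULL, 28, NULL, RF); (NULL, 38, NULL, NU); (NULL, NULL, OC, NULL)

FULL OUTER JOIN keeps every row from both sides; unmatched rows get NULL for the other side's columns.
Matching on t1.player_id = t2.player_id. A NULL in a compared column never satisfies the condition.
Matched pairs: 0; unmatched t1 rows kept: 6; unmatched t2 rows kept: 8.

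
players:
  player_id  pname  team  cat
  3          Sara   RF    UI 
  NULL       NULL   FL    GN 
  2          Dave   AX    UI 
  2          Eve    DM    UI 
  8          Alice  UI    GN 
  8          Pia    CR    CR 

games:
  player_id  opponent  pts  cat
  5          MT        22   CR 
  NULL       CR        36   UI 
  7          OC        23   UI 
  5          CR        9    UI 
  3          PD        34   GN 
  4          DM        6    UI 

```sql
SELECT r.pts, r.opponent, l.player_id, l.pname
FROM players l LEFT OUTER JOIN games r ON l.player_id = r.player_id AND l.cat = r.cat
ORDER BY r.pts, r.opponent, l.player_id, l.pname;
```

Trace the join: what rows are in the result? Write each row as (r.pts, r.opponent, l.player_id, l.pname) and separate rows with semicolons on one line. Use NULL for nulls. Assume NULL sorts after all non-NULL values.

(NULL, NULL, 2, Dave); (NULL, NULL, 2, Eve); (NULL, NULL, 3, Sara); (NULL, NULL, 8, Alice); (NULL, NULL, 8, Pia); (NULL, NULL, NULL, NULL)

LEFT JOIN keeps every row from `players`; unmatched rows get NULL for `games`'s columns.
Matching on l.player_id = r.player_id AND l.cat = r.cat. A NULL in a compared column never satisfies the condition.
Matched pairs: 0; unmatched l rows kept: 6.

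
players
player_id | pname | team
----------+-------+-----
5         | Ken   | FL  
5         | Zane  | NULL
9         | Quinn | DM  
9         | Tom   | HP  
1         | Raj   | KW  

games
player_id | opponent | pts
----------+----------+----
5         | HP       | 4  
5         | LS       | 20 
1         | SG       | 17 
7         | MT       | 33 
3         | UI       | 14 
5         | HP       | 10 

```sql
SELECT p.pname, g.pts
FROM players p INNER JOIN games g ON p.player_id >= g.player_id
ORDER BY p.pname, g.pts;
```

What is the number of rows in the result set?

23

INNER JOIN keeps only pairs where the ON condition holds.
Matching on p.player_id >= g.player_id.
- p (player_id=5) pairs with 5 row(s) of g.
- p (player_id=5) pairs with 5 row(s) of g.
- p (player_id=9) pairs with 6 row(s) of g.
- p (player_id=9) pairs with 6 row(s) of g.
- p (player_id=1) pairs with 1 row(s) of g.
Total: 23 rows.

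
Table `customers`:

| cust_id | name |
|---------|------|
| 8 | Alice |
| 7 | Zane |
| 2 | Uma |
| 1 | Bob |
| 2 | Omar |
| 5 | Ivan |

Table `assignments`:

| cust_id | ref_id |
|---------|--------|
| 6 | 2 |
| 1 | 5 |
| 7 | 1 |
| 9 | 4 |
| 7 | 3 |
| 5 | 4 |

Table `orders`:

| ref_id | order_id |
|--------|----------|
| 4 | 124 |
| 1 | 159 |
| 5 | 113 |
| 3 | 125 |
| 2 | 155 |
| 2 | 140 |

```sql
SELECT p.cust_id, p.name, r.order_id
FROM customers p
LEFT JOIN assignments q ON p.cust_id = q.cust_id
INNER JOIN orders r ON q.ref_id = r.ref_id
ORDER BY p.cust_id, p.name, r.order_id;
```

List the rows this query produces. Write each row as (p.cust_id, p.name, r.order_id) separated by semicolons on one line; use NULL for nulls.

(1, Bob, 113); (5, Ivan, 124); (7, Zane, 125); (7, Zane, 159)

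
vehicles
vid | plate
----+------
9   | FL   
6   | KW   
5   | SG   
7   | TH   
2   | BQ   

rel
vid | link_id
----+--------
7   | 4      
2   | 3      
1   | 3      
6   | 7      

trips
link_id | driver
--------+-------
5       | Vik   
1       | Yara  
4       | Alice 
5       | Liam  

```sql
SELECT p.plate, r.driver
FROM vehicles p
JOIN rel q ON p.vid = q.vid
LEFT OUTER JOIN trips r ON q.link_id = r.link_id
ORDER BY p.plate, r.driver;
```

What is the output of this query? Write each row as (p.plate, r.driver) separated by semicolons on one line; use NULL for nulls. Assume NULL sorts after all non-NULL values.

(BQ, NULL); (KW, NULL); (TH, Alice)

Evaluate left to right. First `vehicles p INNER JOIN rel q` on vid: 3 row(s).
Then LEFT JOIN `trips r` on link_id: each of those 3 rows is kept; rows whose q.link_id has no match in r get NULL for r's columns.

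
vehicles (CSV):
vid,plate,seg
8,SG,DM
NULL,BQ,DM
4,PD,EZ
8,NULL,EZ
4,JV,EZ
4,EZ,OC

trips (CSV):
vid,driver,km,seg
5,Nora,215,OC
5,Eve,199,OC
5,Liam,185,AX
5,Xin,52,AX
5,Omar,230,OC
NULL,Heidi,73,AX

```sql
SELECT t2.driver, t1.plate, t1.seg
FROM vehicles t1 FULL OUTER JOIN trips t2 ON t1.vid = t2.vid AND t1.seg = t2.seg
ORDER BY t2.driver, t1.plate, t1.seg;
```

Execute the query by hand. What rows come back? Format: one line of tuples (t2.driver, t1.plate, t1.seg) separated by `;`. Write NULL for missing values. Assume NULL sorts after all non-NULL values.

(Eve, NULL, NULL); (Heidi, NULL, NULL); (Liam, NULL, NULL); (Nora, NULL, NULL); (Omar, NULL, NULL); (Xin, NULL, NULL); (NULL, BQ, DM); (NULL, EZ, OC); (NULL, JV, EZ); (NULL, PD, EZ); (NULL, SG, DM); (NULL, NULL, EZ)

FULL OUTER JOIN keeps every row from both sides; unmatched rows get NULL for the other side's columns.
Matching on t1.vid = t2.vid AND t1.seg = t2.seg. A NULL in a compared column never satisfies the condition.
- t1 (vid=8, seg=DM) has no partner → padded with NULL.
- t1 (vid=NULL, seg=DM) has no partner → padded with NULL.
- t1 (vid=4, seg=EZ) has no partner → padded with NULL.
- t1 (vid=8, seg=EZ) has no partner → padded with NULL.
- t1 (vid=4, seg=EZ) has no partner → padded with NULL.
- t1 (vid=4, seg=OC) has no partner → padded with NULL.
- 6 row(s) from t2 found no t1 partner → padded with NULL.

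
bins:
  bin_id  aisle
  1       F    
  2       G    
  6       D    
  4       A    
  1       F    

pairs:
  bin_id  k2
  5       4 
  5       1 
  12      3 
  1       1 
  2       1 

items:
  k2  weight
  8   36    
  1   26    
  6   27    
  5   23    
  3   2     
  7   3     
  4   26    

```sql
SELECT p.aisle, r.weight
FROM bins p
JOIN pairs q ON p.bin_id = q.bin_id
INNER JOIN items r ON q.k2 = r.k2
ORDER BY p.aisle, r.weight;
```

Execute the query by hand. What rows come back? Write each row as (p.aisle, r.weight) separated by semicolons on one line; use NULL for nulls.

Step 1 — p INNER JOIN q on bin_id → 3 row(s).
Then INNER JOIN `items r` on k2: keep only rows whose q.k2 appears in r.

(F, 26); (F, 26); (G, 26)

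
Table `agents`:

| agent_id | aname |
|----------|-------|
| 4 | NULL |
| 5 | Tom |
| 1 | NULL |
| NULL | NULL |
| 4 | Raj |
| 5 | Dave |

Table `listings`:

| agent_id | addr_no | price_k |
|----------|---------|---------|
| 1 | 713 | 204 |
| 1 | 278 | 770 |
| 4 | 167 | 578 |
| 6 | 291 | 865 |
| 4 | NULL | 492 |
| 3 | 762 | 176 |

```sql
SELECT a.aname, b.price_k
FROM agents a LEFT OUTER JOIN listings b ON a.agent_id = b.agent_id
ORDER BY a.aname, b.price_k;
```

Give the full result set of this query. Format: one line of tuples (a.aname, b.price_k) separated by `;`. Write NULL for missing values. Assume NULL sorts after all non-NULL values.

LEFT JOIN keeps every row from `agents`; unmatched rows get NULL for `listings`'s columns.
Matching on a.agent_id = b.agent_id. A NULL in a compared column never satisfies the condition.
- a[0] agent_id=4 → 2 match(es) in b → 2 row(s).
- a[1] agent_id=5 → no match; kept with NULLs on the b side.
- a[2] agent_id=1 → 2 match(es) in b → 2 row(s).
- a[3] agent_id=NULL → no match; kept with NULLs on the b side.
- a[4] agent_id=4 → 2 match(es) in b → 2 row(s).
- a[5] agent_id=5 → no match; kept with NULLs on the b side.
After projecting and ordering:
a.aname | b.price_k
Dave | NULL
Raj | 492
Raj | 578
Tom | NULL
NULL | 204
NULL | 492
NULL | 578
NULL | 770
NULL | NULL

(Dave, NULL); (Raj, 492); (Raj, 578); (Tom, NULL); (NULL, 204); (NULL, 492); (NULL, 578); (NULL, 770); (NULL, NULL)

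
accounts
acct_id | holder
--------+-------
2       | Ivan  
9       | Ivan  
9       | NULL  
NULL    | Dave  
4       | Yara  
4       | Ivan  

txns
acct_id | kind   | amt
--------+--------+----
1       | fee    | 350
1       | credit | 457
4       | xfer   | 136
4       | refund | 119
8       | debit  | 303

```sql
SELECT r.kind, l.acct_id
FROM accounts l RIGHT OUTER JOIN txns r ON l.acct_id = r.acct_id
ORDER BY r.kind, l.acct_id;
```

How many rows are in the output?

RIGHT JOIN keeps every row from `txns`; unmatched rows get NULL for `accounts`'s columns.
Matching on l.acct_id = r.acct_id. A NULL in a compared column never satisfies the condition.
Matched pairs: 4; unmatched r rows kept: 3.
Total: 4 matched + 3 padded = 7 rows.

7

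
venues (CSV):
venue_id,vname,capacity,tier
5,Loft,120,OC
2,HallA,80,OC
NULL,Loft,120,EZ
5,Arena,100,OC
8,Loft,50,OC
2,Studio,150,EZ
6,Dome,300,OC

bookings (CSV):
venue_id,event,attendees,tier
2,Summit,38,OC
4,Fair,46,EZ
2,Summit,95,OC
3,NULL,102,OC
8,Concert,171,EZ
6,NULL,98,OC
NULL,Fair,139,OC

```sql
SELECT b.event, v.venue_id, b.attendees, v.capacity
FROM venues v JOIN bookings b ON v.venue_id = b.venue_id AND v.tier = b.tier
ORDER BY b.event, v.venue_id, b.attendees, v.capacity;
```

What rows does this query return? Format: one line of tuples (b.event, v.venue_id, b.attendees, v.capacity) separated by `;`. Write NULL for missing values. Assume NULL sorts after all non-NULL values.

INNER JOIN keeps only pairs where the ON condition holds.
Matching on v.venue_id = b.venue_id AND v.tier = b.tier. A NULL in a compared column never satisfies the condition.
- v (venue_id=5, tier=OC) has no partner → excluded.
- v (venue_id=2, tier=OC) pairs with 2 row(s) of b.
- v (venue_id=NULL, tier=EZ) has no partner → excluded.
- v (venue_id=5, tier=OC) has no partner → excluded.
- v (venue_id=8, tier=OC) has no partner → excluded.
- v (venue_id=2, tier=EZ) has no partner → excluded.
- v (venue_id=6, tier=OC) pairs with 1 row(s) of b.
After projecting and ordering:
b.event | v.venue_id | b.attendees | v.capacity
Summit | 2 | 38 | 80
Summit | 2 | 95 | 80
NULL | 6 | 98 | 300

(Summit, 2, 38, 80); (Summit, 2, 95, 80); (NULL, 6, 98, 300)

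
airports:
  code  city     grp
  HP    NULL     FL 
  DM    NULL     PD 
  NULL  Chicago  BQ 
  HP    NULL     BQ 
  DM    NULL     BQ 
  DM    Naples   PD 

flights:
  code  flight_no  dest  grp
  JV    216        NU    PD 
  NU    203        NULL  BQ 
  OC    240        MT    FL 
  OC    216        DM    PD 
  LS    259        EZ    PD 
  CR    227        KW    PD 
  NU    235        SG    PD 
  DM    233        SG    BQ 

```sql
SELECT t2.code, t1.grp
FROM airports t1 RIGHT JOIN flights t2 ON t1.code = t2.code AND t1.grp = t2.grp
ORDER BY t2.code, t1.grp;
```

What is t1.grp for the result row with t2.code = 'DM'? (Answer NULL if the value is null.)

BQ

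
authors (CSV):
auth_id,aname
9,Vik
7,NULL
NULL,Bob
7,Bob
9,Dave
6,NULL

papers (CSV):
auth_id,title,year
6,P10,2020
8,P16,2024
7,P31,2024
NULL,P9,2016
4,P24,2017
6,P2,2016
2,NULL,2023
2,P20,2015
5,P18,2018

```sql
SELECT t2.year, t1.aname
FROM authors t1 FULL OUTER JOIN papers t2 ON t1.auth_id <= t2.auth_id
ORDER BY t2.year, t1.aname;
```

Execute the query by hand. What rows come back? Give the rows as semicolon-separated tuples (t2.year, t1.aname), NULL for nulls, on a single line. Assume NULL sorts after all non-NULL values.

(2015, NULL); (2016, NULL); (2016, NULL); (2017, NULL); (2018, NULL); (2020, NULL); (2023, NULL); (2024, Bob); (2024, Bob); (2024, NULL); (2024, NULL); (2024, NULL); (2024, NULL); (NULL, Bob); (NULL, Dave); (NULL, Vik)

FULL OUTER JOIN keeps every row from both sides; unmatched rows get NULL for the other side's columns.
Matching on t1.auth_id <= t2.auth_id. A NULL in a compared column never satisfies the condition.
Matched pairs: 8; unmatched t1 rows kept: 3; unmatched t2 rows kept: 5.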